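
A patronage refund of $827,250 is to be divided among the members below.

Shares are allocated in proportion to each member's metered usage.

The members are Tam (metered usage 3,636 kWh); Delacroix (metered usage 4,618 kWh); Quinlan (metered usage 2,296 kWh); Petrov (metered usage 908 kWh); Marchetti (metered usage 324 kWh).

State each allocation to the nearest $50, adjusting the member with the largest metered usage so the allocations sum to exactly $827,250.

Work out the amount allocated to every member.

Tam: $255,300; Delacroix: $324,250; Quinlan: $161,200; Petrov: $63,750; Marchetti: $22,750

Metered usage total: 3,636 + 4,618 + 2,296 + 908 + 324 = 11,782.
Unrounded shares: Tam 255,294.60; Delacroix 324,243.80; Quinlan 161,209.13; Petrov 63,753.44; Marchetti 22,749.02.
After rounding ($50): Tam $255,300; Delacroix $324,250; Quinlan $161,200; Petrov $63,750; Marchetti $22,750. Sum = $827,250.
No rounding difference to absorb.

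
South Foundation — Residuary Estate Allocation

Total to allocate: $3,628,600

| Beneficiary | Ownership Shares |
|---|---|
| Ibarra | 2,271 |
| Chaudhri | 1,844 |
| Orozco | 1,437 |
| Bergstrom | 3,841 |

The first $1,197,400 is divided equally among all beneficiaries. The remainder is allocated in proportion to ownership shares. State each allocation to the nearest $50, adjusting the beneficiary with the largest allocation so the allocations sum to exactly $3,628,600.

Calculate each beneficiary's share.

$1,197,400 shared equally gives $299,350 per beneficiary.
Remainder $2,431,200 by ownership shares (total 9,393): Ibarra 587,805.30 → $587,800; Chaudhri 477,284.45 → $477,300; Orozco 371,940.21 → $371,950; Bergstrom 994,170.04 → $994,150.
Totals: Ibarra $299,350 + $587,800 = $887,150; Chaudhri $299,350 + $477,300 = $776,650; Orozco $299,350 + $371,950 = $671,300; Bergstrom $299,350 + $994,150 = $1,293,500.

Ibarra: $887,150 · Chaudhri: $776,650 · Orozco: $671,300 · Bergstrom: $1,293,500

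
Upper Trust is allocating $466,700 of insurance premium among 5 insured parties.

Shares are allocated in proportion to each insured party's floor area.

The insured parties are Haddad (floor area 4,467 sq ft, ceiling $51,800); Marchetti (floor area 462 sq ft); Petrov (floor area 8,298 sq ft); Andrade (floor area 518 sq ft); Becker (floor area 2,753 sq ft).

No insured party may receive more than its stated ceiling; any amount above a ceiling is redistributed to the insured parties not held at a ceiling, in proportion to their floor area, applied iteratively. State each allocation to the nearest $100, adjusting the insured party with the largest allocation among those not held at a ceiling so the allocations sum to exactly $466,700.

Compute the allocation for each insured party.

Haddad: $51,800; Marchetti: $15,900; Petrov: $286,200; Andrade: $17,900; Becker: $94,900

Total floor area = 16,498.
Unconstrained shares: Haddad 126,363.73; Marchetti 13,069.18; Petrov 234,736.13; Andrade 14,653.33; Becker 77,877.63.
Cap binds for Haddad ($51,800); balance $414,900 reallocated over remaining floor area 12,031.
Redistributed shares: Marchetti 15,932.49 → $15,900; Petrov 286,164.09 → $286,200; Andrade 17,863.70 → $17,900; Becker 94,939.71 → $94,900.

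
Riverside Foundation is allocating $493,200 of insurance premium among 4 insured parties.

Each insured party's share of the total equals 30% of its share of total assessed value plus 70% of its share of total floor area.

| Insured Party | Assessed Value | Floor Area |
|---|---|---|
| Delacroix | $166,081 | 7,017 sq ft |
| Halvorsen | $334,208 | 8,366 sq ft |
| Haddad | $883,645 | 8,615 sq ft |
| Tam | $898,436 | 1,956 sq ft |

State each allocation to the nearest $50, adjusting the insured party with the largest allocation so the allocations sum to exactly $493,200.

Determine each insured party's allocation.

Totals — assessed value 2,282,370, floor area 25,954.
Combined weights (30% assessed value + 70% floor area): Delacroix 0.2111; Halvorsen 0.2696; Haddad 0.3485; Tam 0.1708.
Pro-rata amounts: Delacroix 104,106.70; Halvorsen 132,950.32; Haddad 171,881.06; Tam 84,261.93.
Rounded to nearest $50: Delacroix $104,100; Halvorsen $132,950; Haddad $171,900; Tam $84,250. Sum = $493,200.
Sum already equals the total — no adjustment.

Delacroix: $104,100; Halvorsen: $132,950; Haddad: $171,900; Tam: $84,250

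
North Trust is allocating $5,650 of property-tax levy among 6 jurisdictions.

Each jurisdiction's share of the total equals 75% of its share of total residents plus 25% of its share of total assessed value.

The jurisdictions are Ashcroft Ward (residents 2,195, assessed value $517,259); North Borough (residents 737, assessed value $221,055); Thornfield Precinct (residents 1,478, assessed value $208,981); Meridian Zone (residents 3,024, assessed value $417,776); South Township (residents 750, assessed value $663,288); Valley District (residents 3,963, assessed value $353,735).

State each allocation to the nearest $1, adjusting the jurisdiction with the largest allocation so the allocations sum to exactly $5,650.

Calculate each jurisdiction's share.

Ashcroft Ward: $1,072 · North Borough: $388 · Thornfield Precinct: $640 · Meridian Zone: $1,303 · South Township: $655 · Valley District: $1,592

Totals — residents 12,147, assessed value 2,382,094.
Blended shares (75% residents + 25% assessed value): Ashcroft Ward 0.1898; North Borough 0.0687; Thornfield Precinct 0.1132; Meridian Zone 0.2306; South Township 0.1159; Valley District 0.2818.
Proportional shares: Ashcroft Ward 1,072.45; North Borough 388.18; Thornfield Precinct 639.52; Meridian Zone 1,302.65; South Township 654.95; Valley District 1,592.25.
Rounded to nearest $1: Ashcroft Ward $1,072; North Borough $388; Thornfield Precinct $640; Meridian Zone $1,303; South Township $655; Valley District $1,592. Sum = $5,650.
Rounded total matches; no reconciliation needed.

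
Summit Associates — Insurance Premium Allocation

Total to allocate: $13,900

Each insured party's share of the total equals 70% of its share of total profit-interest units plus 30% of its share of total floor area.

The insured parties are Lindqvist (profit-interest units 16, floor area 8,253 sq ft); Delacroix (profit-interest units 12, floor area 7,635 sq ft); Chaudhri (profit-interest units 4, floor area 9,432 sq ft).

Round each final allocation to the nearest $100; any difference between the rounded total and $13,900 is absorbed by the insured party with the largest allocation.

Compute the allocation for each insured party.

Totals — profit-interest units 32, floor area 25,320.
Blended shares (70% profit-interest units + 30% floor area): Lindqvist 0.4478; Delacroix 0.3530; Chaudhri 0.1993.
Raw shares: Lindqvist 6,224.20; Delacroix 4,906.17; Chaudhri 2,769.62.
After rounding ($100): Lindqvist $6,200; Delacroix $4,900; Chaudhri $2,800. Sum = $13,900.
Rounded total matches; no reconciliation needed.

Lindqvist: $6,200 | Delacroix: $4,900 | Chaudhri: $2,800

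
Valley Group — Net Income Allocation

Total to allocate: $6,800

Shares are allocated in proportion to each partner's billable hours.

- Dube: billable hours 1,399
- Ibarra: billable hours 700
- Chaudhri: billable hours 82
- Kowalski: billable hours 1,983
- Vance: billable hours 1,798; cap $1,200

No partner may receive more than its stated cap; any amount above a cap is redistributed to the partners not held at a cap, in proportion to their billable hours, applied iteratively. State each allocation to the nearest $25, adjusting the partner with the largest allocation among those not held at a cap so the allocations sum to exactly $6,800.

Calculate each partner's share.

Combined billable hours = 5,962.
Proportional shares (ignoring caps): Dube 1,595.64; Ibarra 798.39; Chaudhri 93.53; Kowalski 2,261.72; Vance 2,050.72.
Cap binds for Vance ($1,200); balance $5,600 reallocated over remaining billable hours 4,164.
Redistributed shares: Dube 1,881.46 → $1,875; Ibarra 941.40 → $950; Chaudhri 110.28 → $100; Kowalski 2,666.86 → $2,675.

Dube: $1,875 · Ibarra: $950 · Chaudhri: $100 · Kowalski: $2,675 · Vance: $1,200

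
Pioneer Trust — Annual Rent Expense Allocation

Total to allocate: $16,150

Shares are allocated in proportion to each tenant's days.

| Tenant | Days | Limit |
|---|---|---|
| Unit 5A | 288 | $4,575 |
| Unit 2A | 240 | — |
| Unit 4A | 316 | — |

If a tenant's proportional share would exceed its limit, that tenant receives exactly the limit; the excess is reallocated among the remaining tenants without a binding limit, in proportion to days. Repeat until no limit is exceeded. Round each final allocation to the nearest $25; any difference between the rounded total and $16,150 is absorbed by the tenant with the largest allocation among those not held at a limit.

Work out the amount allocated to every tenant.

Combined days = 844.
Pro-rata shares before constraints: Unit 5A 5,510.90; Unit 2A 4,592.42; Unit 4A 6,046.68.
Cap binds for Unit 5A ($4,575); balance $11,575 reallocated over remaining days 556.
Remaining shares: Unit 2A 4,996.40 → $5,000; Unit 4A 6,578.60 → $6,575.

Unit 5A: $4,575 · Unit 2A: $5,000 · Unit 4A: $6,575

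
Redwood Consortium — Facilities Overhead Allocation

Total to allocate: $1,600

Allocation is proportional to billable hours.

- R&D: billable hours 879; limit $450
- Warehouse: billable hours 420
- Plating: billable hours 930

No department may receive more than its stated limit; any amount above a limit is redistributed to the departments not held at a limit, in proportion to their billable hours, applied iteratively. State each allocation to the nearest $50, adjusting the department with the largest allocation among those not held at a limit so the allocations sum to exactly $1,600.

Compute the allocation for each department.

Total billable hours = 2,229.
Proportional shares (ignoring caps): R&D 630.96; Warehouse 301.48; Plating 667.56.
Capped: R&D ($450); residual $1,150 reallocated over remaining billable hours 1,350.
Shares after redistribution: Warehouse 357.78 → $350; Plating 792.22 → $800.

R&D: $450; Warehouse: $350; Plating: $800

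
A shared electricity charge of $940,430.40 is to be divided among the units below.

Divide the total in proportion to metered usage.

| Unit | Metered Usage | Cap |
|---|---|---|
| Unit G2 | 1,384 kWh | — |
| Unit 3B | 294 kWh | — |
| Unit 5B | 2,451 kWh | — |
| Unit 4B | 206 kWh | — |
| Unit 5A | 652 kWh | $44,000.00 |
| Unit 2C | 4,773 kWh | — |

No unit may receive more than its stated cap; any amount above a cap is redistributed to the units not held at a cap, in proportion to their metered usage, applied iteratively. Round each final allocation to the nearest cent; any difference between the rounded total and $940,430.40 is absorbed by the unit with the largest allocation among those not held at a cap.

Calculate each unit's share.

Unit G2: $136,216.48 · Unit 3B: $28,936.16 · Unit 5B: $241,233.08 · Unit 4B: $20,275.00 · Unit 5A: $44,000.00 · Unit 2C: $469,769.68

Metered usage total: 9,760.
Unconstrained shares: Unit G2 133,356.1141; Unit 3B 28,328.5387; Unit 5B 236,167.5113; Unit 4B 19,849.2482; Unit 5A 62,823.8341; Unit 2C 459,905.1536.
Capped: Unit 5A ($44,000.00); residual $896,430.40 reallocated over remaining metered usage 9,108.
Redistributed shares: Unit G2 136,216.4771 → $136,216.48; Unit 3B 28,936.1592 → $28,936.16; Unit 5B 241,233.0819 → $241,233.08; Unit 4B 20,274.9959 → $20,275.00; Unit 2C 469,769.6859 → $469,769.69.
Rounding difference −$0.01 applied to Unit 2C → $469,769.68.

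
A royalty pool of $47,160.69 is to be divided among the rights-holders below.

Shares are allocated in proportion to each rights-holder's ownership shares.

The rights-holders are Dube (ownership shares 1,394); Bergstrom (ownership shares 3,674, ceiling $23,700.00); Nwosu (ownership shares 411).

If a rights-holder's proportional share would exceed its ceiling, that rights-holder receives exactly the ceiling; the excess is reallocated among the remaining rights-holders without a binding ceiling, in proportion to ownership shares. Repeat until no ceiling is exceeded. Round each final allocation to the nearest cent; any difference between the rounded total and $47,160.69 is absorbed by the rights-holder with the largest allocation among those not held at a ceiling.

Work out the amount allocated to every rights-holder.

Dube: $18,118.67 · Bergstrom: $23,700.00 · Nwosu: $5,342.02

Ownership shares total: 5,479.
Unconstrained shares: Dube 11,998.9052; Bergstrom 31,624.0874; Nwosu 3,537.6973.
Cap binds for Bergstrom ($23,700.00); residual $23,460.69 reallocated over remaining ownership shares 1,805.
Remaining shares: Dube 18,118.6714 → $18,118.67; Nwosu 5,342.0186 → $5,342.02.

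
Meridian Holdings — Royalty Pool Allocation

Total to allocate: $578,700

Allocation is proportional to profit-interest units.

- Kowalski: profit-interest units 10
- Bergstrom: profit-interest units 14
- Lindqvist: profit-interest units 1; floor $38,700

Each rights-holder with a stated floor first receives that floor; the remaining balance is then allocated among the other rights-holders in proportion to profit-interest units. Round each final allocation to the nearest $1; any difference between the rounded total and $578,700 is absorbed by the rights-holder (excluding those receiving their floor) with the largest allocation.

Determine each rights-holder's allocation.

Kowalski: $225,000; Bergstrom: $315,000; Lindqvist: $38,700

Minimums first: Lindqvist $38,700. Balance $540,000.
Balance split over remaining profit-interest units 24: Kowalski 225,000.00 → $225,000; Bergstrom 315,000.00 → $315,000.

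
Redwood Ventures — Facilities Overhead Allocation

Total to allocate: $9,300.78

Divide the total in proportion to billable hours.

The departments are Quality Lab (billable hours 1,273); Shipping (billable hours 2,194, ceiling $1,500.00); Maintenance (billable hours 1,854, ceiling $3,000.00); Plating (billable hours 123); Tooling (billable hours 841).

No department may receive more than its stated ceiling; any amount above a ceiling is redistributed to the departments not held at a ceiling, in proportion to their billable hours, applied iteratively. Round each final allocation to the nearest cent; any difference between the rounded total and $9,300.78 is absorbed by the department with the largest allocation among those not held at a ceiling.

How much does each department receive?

Quality Lab: $2,731.96 | Shipping: $1,500.00 | Maintenance: $3,000.00 | Plating: $263.97 | Tooling: $1,804.85

Combined billable hours = 6,285.
Proportional shares (ignoring caps): Quality Lab 1,883.8334; Shipping 3,246.7639; Maintenance 2,743.6191; Plating 182.0200; Tooling 1,244.5435.
Held at cap: Shipping ($1,500.00); remaining pool $7,800.78 reallocated over remaining billable hours 4,091.
Held at cap: Maintenance ($3,000.00); remaining pool $4,800.78 reallocated over remaining billable hours 2,237.
Redistributed shares: Quality Lab 2,731.9593 → $2,731.96; Plating 263.9678 → $263.97; Tooling 1,804.8529 → $1,804.85.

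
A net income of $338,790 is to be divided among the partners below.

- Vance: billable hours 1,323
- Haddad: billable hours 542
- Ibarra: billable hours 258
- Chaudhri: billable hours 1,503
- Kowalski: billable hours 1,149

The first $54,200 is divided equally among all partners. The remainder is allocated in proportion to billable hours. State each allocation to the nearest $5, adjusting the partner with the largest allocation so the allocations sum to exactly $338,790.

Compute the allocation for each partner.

Equal tier: $54,200 ÷ 5 = $10,840 apiece.
Remainder $284,590 by billable hours (total 4,775): Vance 78,850.80 → $78,850; Haddad 32,303.20 → $32,305; Ibarra 15,376.80 → $15,375; Chaudhri 89,578.80 → $89,580; Kowalski 68,480.40 → $68,480.
Totals: Vance $10,840 + $78,850 = $89,690; Haddad $10,840 + $32,305 = $43,145; Ibarra $10,840 + $15,375 = $26,215; Chaudhri $10,840 + $89,580 = $100,420; Kowalski $10,840 + $68,480 = $79,320.

Vance: $89,690; Haddad: $43,145; Ibarra: $26,215; Chaudhri: $100,420; Kowalski: $79,320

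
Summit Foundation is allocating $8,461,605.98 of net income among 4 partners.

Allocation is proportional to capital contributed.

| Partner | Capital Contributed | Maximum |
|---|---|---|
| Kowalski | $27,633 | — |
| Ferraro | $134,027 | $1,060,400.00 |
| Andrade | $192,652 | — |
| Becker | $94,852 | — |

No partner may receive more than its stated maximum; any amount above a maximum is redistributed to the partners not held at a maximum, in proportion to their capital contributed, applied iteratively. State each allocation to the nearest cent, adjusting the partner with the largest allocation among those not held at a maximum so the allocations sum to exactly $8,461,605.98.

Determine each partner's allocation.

Combined capital contributed = 449,164.
Pro-rata shares before constraints: Kowalski 520,566.1140; Ferraro 2,524,876.5811; Andrade 3,629,287.5548; Becker 1,786,875.7301.
Cap binds for Ferraro ($1,060,400.00); balance $7,401,205.98 reallocated over remaining capital contributed 315,137.
Shares after redistribution: Kowalski 648,979.7290 → $648,979.73; Andrade 4,524,562.7599 → $4,524,562.76; Becker 2,227,663.4912 → $2,227,663.49.

Kowalski: $648,979.73; Ferraro: $1,060,400.00; Andrade: $4,524,562.76; Becker: $2,227,663.49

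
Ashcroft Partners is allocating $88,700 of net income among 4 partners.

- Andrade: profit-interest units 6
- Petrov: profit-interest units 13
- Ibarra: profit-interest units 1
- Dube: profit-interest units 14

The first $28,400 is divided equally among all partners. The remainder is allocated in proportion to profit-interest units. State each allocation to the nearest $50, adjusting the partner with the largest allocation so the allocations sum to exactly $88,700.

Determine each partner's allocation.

$28,400 shared equally gives $7,100 per partner.
Remainder $60,300 by profit-interest units (total 34): Andrade 10,641.18 → $10,650; Petrov 23,055.88 → $23,050; Ibarra 1,773.53 → $1,750; Dube 24,829.41 → $24,850.
Totals: Andrade $7,100 + $10,650 = $17,750; Petrov $7,100 + $23,050 = $30,150; Ibarra $7,100 + $1,750 = $8,850; Dube $7,100 + $24,850 = $31,950.

Andrade: $17,750 · Petrov: $30,150 · Ibarra: $8,850 · Dube: $31,950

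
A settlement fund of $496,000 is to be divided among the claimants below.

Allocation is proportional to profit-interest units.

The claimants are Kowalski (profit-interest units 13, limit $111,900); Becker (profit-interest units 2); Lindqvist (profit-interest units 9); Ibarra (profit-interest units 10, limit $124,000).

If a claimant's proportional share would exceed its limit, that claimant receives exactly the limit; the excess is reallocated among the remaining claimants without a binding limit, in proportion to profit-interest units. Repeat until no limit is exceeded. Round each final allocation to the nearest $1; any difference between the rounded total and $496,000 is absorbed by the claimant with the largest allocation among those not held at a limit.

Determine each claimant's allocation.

Total profit-interest units = 34.
Pro-rata shares before constraints: Kowalski 189,647.06; Becker 29,176.47; Lindqvist 131,294.12; Ibarra 145,882.35.
Capped: Kowalski ($111,900), Ibarra ($124,000); remaining pool $260,100 reallocated over remaining profit-interest units 11.
Redistributed shares: Becker 47,290.91 → $47,291; Lindqvist 212,809.09 → $212,809.

Kowalski: $111,900 · Becker: $47,291 · Lindqvist: $212,809 · Ibarra: $124,000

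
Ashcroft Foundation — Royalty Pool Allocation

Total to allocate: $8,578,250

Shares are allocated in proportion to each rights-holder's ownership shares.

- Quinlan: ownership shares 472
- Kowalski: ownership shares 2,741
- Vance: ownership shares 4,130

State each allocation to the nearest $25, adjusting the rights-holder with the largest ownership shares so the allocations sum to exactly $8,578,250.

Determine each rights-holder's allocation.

Quinlan: $551,400 | Kowalski: $3,202,100 | Vance: $4,824,750

Total ownership shares = 472 + 2,741 + 4,130 = 7,343.
Pro-rata amounts: Quinlan 551,400.52; Kowalski 3,202,094.95; Vance 4,824,754.53.
After rounding ($25): Quinlan $551,400; Kowalski $3,202,100; Vance $4,824,750. Sum = $8,578,250.
No rounding difference to absorb.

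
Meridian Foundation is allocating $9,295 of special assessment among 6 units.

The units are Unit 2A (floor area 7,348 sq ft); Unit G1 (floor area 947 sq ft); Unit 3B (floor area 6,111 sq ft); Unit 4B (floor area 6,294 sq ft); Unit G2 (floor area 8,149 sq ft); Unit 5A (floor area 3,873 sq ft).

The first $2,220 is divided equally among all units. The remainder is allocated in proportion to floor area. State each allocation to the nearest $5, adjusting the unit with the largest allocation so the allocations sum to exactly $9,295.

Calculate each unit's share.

Equal tier: $2,220 ÷ 6 = $370 apiece.
Remainder $7,075 by floor area (total 32,722): Unit 2A 1,588.75 → $1,590; Unit G1 204.76 → $205; Unit 3B 1,321.29 → $1,320; Unit 4B 1,360.86 → $1,360; Unit G2 1,761.94 → $1,760; Unit 5A 837.40 → $835.
Rounding difference +$5 on remainder applied to Unit G2.
Totals: Unit 2A $370 + $1,590 = $1,960; Unit G1 $370 + $205 = $575; Unit 3B $370 + $1,320 = $1,690; Unit 4B $370 + $1,360 = $1,730; Unit G2 $370 + $1,765 = $2,135; Unit 5A $370 + $835 = $1,205.

Unit 2A: $1,960; Unit G1: $575; Unit 3B: $1,690; Unit 4B: $1,730; Unit G2: $2,135; Unit 5A: $1,205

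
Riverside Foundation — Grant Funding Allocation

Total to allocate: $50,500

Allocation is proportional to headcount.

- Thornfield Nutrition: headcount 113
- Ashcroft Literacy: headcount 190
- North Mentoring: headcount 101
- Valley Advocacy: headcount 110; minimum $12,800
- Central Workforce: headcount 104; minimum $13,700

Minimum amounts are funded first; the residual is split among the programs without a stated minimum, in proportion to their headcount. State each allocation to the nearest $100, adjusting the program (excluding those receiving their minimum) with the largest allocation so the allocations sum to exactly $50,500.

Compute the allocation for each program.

Thornfield Nutrition: $6,700 · Ashcroft Literacy: $11,300 · North Mentoring: $6,000 · Valley Advocacy: $12,800 · Central Workforce: $13,700

Guaranteed amounts: Valley Advocacy $12,800; Central Workforce $13,700. Residual $24,000.
Residual split over remaining headcount 404: Thornfield Nutrition 6,712.87 → $6,700; Ashcroft Literacy 11,287.13 → $11,300; North Mentoring 6,000.00 → $6,000.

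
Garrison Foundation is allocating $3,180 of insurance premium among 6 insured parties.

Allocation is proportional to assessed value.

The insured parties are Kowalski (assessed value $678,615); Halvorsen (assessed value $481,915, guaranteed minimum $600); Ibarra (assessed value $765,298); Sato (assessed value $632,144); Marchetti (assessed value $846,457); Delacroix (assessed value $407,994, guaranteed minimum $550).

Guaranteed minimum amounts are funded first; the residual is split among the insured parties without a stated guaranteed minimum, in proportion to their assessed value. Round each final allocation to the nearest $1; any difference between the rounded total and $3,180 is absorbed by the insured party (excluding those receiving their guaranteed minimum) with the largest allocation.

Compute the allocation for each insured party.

Kowalski: $471 | Halvorsen: $600 | Ibarra: $532 | Sato: $439 | Marchetti: $588 | Delacroix: $550

Minimums first: Halvorsen $600; Delacroix $550. Balance $2,030.
Balance split over remaining assessed value 2,922,514: Kowalski 471.37 → $471; Ibarra 531.58 → $532; Sato 439.09 → $439; Marchetti 587.96 → $588.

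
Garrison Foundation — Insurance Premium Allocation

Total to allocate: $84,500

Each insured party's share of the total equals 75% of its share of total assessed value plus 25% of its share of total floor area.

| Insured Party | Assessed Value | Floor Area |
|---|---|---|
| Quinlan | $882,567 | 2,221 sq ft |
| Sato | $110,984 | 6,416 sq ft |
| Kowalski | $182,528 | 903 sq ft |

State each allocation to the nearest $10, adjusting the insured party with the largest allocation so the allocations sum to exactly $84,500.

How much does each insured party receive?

Totals — assessed value 1,176,079, floor area 9,540.
Composite weights (75% assessed value + 25% floor area): Quinlan 0.6210; Sato 0.2389; Kowalski 0.1401.
Pro-rata amounts: Quinlan 52,476.71; Sato 20,187.90; Kowalski 11,835.40.
Rounded to nearest $10: Quinlan $52,480; Sato $20,190; Kowalski $11,840. Sum = $84,510.
Difference $84,500 − $84,510 = −$10 applied to largest allocation (Quinlan): Quinlan becomes $52,470.

Quinlan: $52,470; Sato: $20,190; Kowalski: $11,840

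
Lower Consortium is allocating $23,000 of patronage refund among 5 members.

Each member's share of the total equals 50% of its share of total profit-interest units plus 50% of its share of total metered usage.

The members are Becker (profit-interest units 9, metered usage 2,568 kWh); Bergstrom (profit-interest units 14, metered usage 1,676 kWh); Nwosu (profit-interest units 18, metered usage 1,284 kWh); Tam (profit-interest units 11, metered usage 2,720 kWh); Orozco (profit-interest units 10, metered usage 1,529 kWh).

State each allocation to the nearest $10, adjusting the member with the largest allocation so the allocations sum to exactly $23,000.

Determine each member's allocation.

Profit-interest units total 62; metered usage total 9,777.
Composite weights (50% profit-interest units + 50% metered usage): Becker 0.2039; Bergstrom 0.1986; Nwosu 0.2108; Tam 0.2278; Orozco 0.1588.
Pro-rata amounts: Becker 4,689.91; Bergstrom 4,568.14; Nwosu 4,848.99; Tam 5,239.67; Orozco 3,653.29.
After rounding ($10): Becker $4,690; Bergstrom $4,570; Nwosu $4,850; Tam $5,240; Orozco $3,650. Sum = $23,000.
Sum already equals the total — no adjustment.

Becker: $4,690 | Bergstrom: $4,570 | Nwosu: $4,850 | Tam: $5,240 | Orozco: $3,650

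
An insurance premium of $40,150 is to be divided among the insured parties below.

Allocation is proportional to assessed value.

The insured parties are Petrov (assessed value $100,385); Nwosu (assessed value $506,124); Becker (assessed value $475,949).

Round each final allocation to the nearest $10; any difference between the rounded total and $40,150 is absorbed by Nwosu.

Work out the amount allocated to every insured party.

Sum of assessed value: 1,082,458.
Proportional shares: Petrov 100,385/1,082,458 × $40,150 = 3,723.43; Nwosu 506,124/1,082,458 × $40,150 = 18,772.90; Becker 475,949/1,082,458 × $40,150 = 17,653.67.
After rounding ($10): Petrov $3,720; Nwosu $18,770; Becker $17,650. Sum = $40,140.
Difference $40,150 − $40,140 = +$10 applied to Nwosu: Nwosu becomes $18,780.

Petrov: $3,720 · Nwosu: $18,780 · Becker: $17,650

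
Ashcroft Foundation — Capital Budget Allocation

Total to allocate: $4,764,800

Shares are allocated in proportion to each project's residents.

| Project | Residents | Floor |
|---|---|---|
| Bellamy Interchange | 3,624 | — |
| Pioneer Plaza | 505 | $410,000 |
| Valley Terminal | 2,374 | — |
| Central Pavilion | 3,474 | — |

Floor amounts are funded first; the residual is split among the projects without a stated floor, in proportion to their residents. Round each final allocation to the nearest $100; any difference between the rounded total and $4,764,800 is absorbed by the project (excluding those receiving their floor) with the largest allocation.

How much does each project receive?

Minimums first: Pioneer Plaza $410,000. Remaining pool $4,354,800.
Remaining pool split over remaining residents 9,472: Bellamy Interchange 1,666,152.36 → $1,666,200; Valley Terminal 1,091,458.53 → $1,091,500; Central Pavilion 1,597,189.10 → $1,597,200.
Rounding difference −$100 applied to Bellamy Interchange → $1,666,100.

Bellamy Interchange: $1,666,100 | Pioneer Plaza: $410,000 | Valley Terminal: $1,091,500 | Central Pavilion: $1,597,200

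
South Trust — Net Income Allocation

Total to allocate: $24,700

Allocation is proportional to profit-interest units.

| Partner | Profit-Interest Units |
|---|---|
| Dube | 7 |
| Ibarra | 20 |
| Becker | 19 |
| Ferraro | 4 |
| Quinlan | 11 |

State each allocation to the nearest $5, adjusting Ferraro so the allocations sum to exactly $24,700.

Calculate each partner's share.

Dube: $2,835 · Ibarra: $8,100 · Becker: $7,695 · Ferraro: $1,615 · Quinlan: $4,455

Sum of profit-interest units: 61.
Proportional shares: Dube 7/61 × $24,700 = 2,834.43; Ibarra 20/61 × $24,700 = 8,098.36; Becker 19/61 × $24,700 = 7,693.44; Ferraro 4/61 × $24,700 = 1,619.67; Quinlan 11/61 × $24,700 = 4,454.10.
Rounded to nearest $5: Dube $2,835; Ibarra $8,100; Becker $7,695; Ferraro $1,620; Quinlan $4,455. Sum = $24,705.
Difference $24,700 − $24,705 = −$5 applied to Ferraro: Ferraro becomes $1,615.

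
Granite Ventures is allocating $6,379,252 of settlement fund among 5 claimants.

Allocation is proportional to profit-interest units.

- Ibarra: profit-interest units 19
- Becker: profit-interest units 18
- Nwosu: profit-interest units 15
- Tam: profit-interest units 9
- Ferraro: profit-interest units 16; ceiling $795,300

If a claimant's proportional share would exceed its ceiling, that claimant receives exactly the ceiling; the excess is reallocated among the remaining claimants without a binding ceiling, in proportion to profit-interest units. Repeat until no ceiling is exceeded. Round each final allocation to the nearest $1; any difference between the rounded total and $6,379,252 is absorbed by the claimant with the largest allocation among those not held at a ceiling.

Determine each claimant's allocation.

Profit-interest units total: 77.
Unconstrained shares: Ibarra 1,574,101.14; Becker 1,491,253.71; Nwosu 1,242,711.43; Tam 745,626.86; Ferraro 1,325,558.86.
Held at cap: Ferraro ($795,300); balance $5,583,952 reallocated over remaining profit-interest units 61.
Remaining shares: Ibarra 1,739,263.74 → $1,739,264; Becker 1,647,723.54 → $1,647,724; Nwosu 1,373,102.95 → $1,373,103; Tam 823,861.77 → $823,862.
Rounding difference −$1 applied to Ibarra → $1,739,263.

Ibarra: $1,739,263 · Becker: $1,647,724 · Nwosu: $1,373,103 · Tam: $823,862 · Ferraro: $795,300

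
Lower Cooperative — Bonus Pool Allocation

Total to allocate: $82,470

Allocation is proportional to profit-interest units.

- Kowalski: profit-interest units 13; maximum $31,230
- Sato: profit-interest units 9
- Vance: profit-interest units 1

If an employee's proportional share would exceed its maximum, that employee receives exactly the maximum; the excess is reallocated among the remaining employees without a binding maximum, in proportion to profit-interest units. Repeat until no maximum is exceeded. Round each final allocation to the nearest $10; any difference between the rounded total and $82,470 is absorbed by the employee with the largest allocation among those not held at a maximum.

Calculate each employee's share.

Total profit-interest units = 23.
Proportional shares (ignoring caps): Kowalski 46,613.48; Sato 32,270.87; Vance 3,585.65.
Held at cap: Kowalski ($31,230); remaining pool $51,240 reallocated over remaining profit-interest units 10.
Redistributed shares: Sato 46,116.00 → $46,120; Vance 5,124.00 → $5,120.

Kowalski: $31,230 | Sato: $46,120 | Vance: $5,120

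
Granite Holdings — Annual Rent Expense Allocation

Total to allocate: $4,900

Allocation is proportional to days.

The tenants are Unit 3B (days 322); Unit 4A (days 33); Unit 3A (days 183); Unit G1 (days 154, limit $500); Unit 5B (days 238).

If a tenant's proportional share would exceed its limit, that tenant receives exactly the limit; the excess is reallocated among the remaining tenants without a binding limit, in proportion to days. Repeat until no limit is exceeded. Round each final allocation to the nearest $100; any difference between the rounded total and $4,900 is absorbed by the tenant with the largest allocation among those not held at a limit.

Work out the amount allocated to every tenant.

Unit 3B: $1,900; Unit 4A: $200; Unit 3A: $1,000; Unit G1: $500; Unit 5B: $1,300

Total days = 930.
Proportional shares (ignoring caps): Unit 3B 1,696.56; Unit 4A 173.87; Unit 3A 964.19; Unit G1 811.40; Unit 5B 1,253.98.
Capped: Unit G1 ($500); remaining pool $4,400 reallocated over remaining days 776.
Shares after redistribution: Unit 3B 1,825.77 → $1,800; Unit 4A 187.11 → $200; Unit 3A 1,037.63 → $1,000; Unit 5B 1,349.48 → $1,300.
Rounding difference +$100 applied to Unit 3B → $1,900.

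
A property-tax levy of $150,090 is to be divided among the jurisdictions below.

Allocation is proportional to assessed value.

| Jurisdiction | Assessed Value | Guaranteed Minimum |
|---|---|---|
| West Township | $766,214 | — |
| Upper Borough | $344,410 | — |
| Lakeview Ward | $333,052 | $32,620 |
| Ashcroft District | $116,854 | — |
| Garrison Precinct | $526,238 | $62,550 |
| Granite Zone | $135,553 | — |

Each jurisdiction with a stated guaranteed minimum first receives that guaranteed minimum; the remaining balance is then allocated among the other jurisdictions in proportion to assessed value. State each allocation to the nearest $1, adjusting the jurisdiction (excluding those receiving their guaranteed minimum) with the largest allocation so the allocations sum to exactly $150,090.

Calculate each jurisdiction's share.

Guaranteed amounts: Lakeview Ward $32,620; Garrison Precinct $62,550. Residual $54,920.
Residual split over remaining assessed value 1,363,031: West Township 30,872.72 → $30,873; Upper Borough 13,877.16 → $13,877; Ashcroft District 4,708.35 → $4,708; Granite Zone 5,461.78 → $5,462.

West Township: $30,873 | Upper Borough: $13,877 | Lakeview Ward: $32,620 | Ashcroft District: $4,708 | Garrison Precinct: $62,550 | Granite Zone: $5,462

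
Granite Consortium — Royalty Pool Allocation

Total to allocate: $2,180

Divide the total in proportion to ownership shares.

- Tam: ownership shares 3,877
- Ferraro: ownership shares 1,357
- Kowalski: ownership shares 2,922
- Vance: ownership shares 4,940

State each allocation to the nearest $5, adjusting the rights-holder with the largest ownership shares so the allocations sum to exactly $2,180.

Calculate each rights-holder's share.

Tam: $645 | Ferraro: $225 | Kowalski: $485 | Vance: $825

Sum of ownership shares: 13,096.
Unrounded shares: Tam 3,877/13,096 × $2,180 = 645.38; Ferraro 1,357/13,096 × $2,180 = 225.89; Kowalski 2,922/13,096 × $2,180 = 486.41; Vance 4,940/13,096 × $2,180 = 822.33.
Rounded to nearest $5: Tam $645; Ferraro $225; Kowalski $485; Vance $820. Sum = $2,175.
Difference $2,180 − $2,175 = +$5 applied to largest ownership shares (Vance): Vance becomes $825.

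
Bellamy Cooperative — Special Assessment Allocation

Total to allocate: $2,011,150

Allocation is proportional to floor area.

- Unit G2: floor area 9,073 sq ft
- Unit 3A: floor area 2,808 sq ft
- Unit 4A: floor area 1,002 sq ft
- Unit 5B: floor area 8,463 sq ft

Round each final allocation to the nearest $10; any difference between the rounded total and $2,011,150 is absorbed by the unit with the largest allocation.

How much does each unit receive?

Combined floor area = 21,346.
Raw shares: Unit G2 9,073/21,346 × $2,011,150 = 854,828.26; Unit 3A 2,808/21,346 × $2,011,150 = 264,560.54; Unit 4A 1,002/21,346 × $2,011,150 = 94,405.15; Unit 5B 8,463/21,346 × $2,011,150 = 797,356.06.
After rounding ($10): Unit G2 $854,830; Unit 3A $264,560; Unit 4A $94,410; Unit 5B $797,360. Sum = $2,011,160.
Difference $2,011,150 − $2,011,160 = −$10 applied to largest allocation (Unit G2): Unit G2 becomes $854,820.

Unit G2: $854,820 · Unit 3A: $264,560 · Unit 4A: $94,410 · Unit 5B: $797,360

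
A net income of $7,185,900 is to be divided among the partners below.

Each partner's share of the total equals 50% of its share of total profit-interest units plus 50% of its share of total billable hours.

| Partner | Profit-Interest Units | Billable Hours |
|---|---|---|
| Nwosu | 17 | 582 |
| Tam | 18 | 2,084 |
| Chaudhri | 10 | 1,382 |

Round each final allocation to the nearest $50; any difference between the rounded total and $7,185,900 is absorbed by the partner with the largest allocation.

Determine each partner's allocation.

Profit-interest units total 45; billable hours total 4,048.
Blended shares (50% profit-interest units + 50% billable hours): Nwosu 0.2608; Tam 0.4574; Chaudhri 0.2818.
Proportional shares: Nwosu 1,873,911.99; Tam 3,286,910.19; Chaudhri 2,025,077.82.
Rounded to nearest $50: Nwosu $1,873,900; Tam $3,286,900; Chaudhri $2,025,100. Sum = $7,185,900.
No rounding difference to absorb.

Nwosu: $1,873,900; Tam: $3,286,900; Chaudhri: $2,025,100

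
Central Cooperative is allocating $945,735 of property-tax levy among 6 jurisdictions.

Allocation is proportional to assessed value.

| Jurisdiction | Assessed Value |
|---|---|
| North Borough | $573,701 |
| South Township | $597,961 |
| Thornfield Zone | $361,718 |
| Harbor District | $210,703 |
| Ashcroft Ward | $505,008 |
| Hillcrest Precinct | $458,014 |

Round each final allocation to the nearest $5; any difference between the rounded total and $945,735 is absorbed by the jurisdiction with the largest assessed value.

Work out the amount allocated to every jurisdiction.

North Borough: $200,425 · South Township: $208,900 · Thornfield Zone: $126,365 · Harbor District: $73,610 · Ashcroft Ward: $176,425 · Hillcrest Precinct: $160,010

Total assessed value = 573,701 + 597,961 + 361,718 + 210,703 + 505,008 + 458,014 = 2,707,105.
Raw shares: North Borough 200,424.11; South Township 208,899.41; Thornfield Zone 126,367.23; Harbor District 73,609.71; Ashcroft Ward 176,426.01; Hillcrest Precinct 160,008.52.
Rounded to nearest $5: North Borough $200,425; South Township $208,900; Thornfield Zone $126,365; Harbor District $73,610; Ashcroft Ward $176,425; Hillcrest Precinct $160,010. Sum = $945,735.
No rounding difference to absorb.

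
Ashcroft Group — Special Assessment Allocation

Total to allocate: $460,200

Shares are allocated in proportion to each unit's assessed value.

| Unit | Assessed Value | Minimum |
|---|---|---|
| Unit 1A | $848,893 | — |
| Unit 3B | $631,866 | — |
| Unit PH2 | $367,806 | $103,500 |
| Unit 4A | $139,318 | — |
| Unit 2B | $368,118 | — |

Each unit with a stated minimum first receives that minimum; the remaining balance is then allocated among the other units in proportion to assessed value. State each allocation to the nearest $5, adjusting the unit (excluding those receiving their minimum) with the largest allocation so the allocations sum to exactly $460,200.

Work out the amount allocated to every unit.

Guaranteed amounts: Unit PH2 $103,500. Remaining pool $356,700.
Remaining pool split over remaining assessed value 1,988,195: Unit 1A 152,299.01 → $152,300; Unit 3B 113,362.42 → $113,360; Unit 4A 24,994.90 → $24,995; Unit 2B 66,043.67 → $66,045.

Unit 1A: $152,300 · Unit 3B: $113,360 · Unit PH2: $103,500 · Unit 4A: $24,995 · Unit 2B: $66,045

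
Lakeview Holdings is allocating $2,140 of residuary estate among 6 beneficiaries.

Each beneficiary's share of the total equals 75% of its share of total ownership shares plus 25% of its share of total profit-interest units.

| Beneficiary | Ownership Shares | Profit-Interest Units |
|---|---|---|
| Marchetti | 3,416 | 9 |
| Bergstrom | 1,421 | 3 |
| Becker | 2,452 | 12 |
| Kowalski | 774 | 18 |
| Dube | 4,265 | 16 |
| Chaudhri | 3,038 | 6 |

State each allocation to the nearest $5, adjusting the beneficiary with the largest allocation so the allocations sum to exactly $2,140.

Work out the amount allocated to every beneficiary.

Ownership shares total 15,366; profit-interest units total 64.
Combined weights (75% ownership shares + 25% profit-interest units): Marchetti 0.2019; Bergstrom 0.0811; Becker 0.1666; Kowalski 0.1081; Dube 0.2707; Chaudhri 0.1717.
Raw shares: Marchetti 432.04; Bergstrom 173.50; Becker 356.43; Kowalski 231.31; Dube 579.24; Chaudhri 367.48.
At nearest $5: Marchetti $430; Bergstrom $175; Becker $355; Kowalski $230; Dube $580; Chaudhri $365. Sum = $2,135.
Difference $2,140 − $2,135 = +$5 applied to largest allocation (Dube): Dube becomes $585.

Marchetti: $430; Bergstrom: $175; Becker: $355; Kowalski: $230; Dube: $585; Chaudhri: $365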